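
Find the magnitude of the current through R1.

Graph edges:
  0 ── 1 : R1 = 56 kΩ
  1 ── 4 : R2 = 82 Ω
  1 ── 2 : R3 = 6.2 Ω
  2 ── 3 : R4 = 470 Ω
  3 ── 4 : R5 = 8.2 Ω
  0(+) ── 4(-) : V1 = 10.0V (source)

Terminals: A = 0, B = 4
Nodal analysis, taking node 4 as the 0 V reference.
Source V1 fixes V_0 = 10 V.
KCL at each unknown node (sum of currents leaving = 0; resistances in Ω):
  Node 1: (V_1 - 10)/56000 + (V_1 - 0)/82 + (V_1 - V_2)/6.2 = 0
  Node 2: (V_2 - V_1)/6.2 + (V_2 - V_3)/470 = 0
  Node 3: (V_3 - V_2)/470 + (V_3 - 0)/8.2 = 0
Collecting terms (coefficients in siemens):
  0.1735·V_1 - 0.1613·V_2 = 0.0001786
  0.1634·V_2 - 0.1613·V_1 - 0.002128·V_3 = 0
  0.1241·V_3 - 0.002128·V_2 = 0
Solving these 3 simultaneous equations (Gaussian elimination) gives:
  V_1 = 0.01251 V, V_2 = 0.01235 V, V_3 = 0.0002117 V
I_R1 = (V_0 - V_1)/R1 = (10 - 0.01251)/56000 = 0.0001783 A
|I_R1| = 0.0001783 A

Final answer: |I_R1| = 0.0001783 A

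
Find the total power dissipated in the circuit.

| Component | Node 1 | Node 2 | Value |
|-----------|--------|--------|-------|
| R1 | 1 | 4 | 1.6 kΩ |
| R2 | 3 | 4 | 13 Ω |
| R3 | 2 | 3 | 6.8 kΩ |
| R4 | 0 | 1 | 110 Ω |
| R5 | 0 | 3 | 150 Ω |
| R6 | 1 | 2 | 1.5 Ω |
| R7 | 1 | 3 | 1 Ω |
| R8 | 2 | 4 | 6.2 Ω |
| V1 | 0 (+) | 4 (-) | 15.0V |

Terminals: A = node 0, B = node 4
Nodal analysis, taking node 4 as the 0 V reference.
Source V1 fixes V_0 = 15 V.
KCL at each unknown node (sum of currents leaving = 0; resistances in Ω):
  Node 1: (V_1 - 0)/1600 + (V_1 - 15)/110 + (V_1 - V_2)/1.5 + (V_1 - V_3)/1 = 0
  Node 2: (V_2 - V_3)/6800 + (V_2 - V_1)/1.5 + (V_2 - 0)/6.2 = 0
  Node 3: (V_3 - 0)/13 + (V_3 - V_2)/6800 + (V_3 - 15)/150 + (V_3 - V_1)/1 = 0
Collecting terms (coefficients in siemens):
  1.676·V_1 - 0.6667·V_2 - 1·V_3 = 0.1364
  0.8281·V_2 - 0.6667·V_1 - 0.0001471·V_3 = 0
  1.084·V_3 - 1·V_1 - 0.0001471·V_2 = 0.1
Solving these 3 simultaneous equations (Gaussian elimination) gives:
  V_1 = 1.055 V, V_2 = 0.8495 V, V_3 = 1.066 V
Power in each resistor, P = (ΔV)²/R:
  P_R1 = (1.055 - 0)²/1600 = 0.0006956 W
  P_R2 = (1.066 - 0)²/13 = 0.08739 W
  P_R3 = (0.8495 - 1.066)²/6800 = 0.000006884 W
  P_R4 = (15 - 1.055)²/110 = 1.768 W
  P_R5 = (15 - 1.066)²/150 = 1.294 W
  P_R6 = (1.055 - 0.8495)²/1.5 = 0.02815 W
  P_R7 = (1.055 - 1.066)²/1 = 0.0001182 W
  P_R8 = (0.8495 - 0)²/6.2 = 0.1164 W
P_total = P_R1 + P_R2 + P_R3 + P_R4 + P_R5 + P_R6 + P_R7 + P_R8 = 3.295 W

Final answer: 3.295 W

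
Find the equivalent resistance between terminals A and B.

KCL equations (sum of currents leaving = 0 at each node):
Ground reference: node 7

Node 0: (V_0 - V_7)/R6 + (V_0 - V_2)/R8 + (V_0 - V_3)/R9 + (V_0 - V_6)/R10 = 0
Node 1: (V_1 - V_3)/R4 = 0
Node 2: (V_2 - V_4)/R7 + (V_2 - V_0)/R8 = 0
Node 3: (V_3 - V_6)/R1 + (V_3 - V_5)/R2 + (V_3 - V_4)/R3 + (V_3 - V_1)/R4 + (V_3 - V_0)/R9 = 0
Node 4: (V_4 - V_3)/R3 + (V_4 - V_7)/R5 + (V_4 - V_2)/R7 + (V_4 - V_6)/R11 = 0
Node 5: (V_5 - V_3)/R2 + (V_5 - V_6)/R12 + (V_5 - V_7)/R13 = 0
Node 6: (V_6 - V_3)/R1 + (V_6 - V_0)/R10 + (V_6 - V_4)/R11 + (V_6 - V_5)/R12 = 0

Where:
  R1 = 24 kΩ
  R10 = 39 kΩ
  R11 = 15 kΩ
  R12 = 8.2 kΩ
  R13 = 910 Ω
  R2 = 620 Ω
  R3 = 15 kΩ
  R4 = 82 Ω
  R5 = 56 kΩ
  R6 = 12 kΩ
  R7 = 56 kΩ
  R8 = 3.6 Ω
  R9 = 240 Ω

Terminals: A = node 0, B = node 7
The network is not a plain series/parallel combination. Inject a 1 A test current into terminal A (node 0) and return it from terminal B (node 7); then R_eq = V_A / (1 A).
Nodal analysis, taking node 7 as the 0 V reference.
Current source I_test pushes 1 A into node 0 and draws it out of node 7.
KCL at each unknown node (sum of currents leaving = 0; resistances in Ω):
  Node 0: (V_0 - 0)/12000 + (V_0 - V_2)/3.6 + (V_0 - V_3)/240 + (V_0 - V_6)/39000 - 1 = 0
  Node 1: (V_1 - V_3)/82 = 0
  Node 2: (V_2 - V_0)/3.6 + (V_2 - V_4)/56000 = 0
  Node 3: (V_3 - V_0)/240 + (V_3 - V_1)/82 + (V_3 - V_6)/24000 + (V_3 - V_5)/620 + (V_3 - V_4)/15000 = 0
  Node 4: (V_4 - V_2)/56000 + (V_4 - V_3)/15000 + (V_4 - 0)/56000 + (V_4 - V_6)/15000 = 0
  Node 5: (V_5 - V_3)/620 + (V_5 - V_6)/8200 + (V_5 - 0)/910 = 0
  Node 6: (V_6 - V_0)/39000 + (V_6 - V_3)/24000 + (V_6 - V_4)/15000 + (V_6 - V_5)/8200 = 0
Collecting terms (coefficients in siemens):
  0.2821·V_0 - 0.2778·V_2 - 0.004167·V_3 - 0.00002564·V_6 = 1
  0.0122·V_1 - 0.0122·V_3 = 0
  0.2778·V_2 - 0.2778·V_0 - 0.00001786·V_4 = 0
  0.01808·V_3 - 0.004167·V_0 - 0.0122·V_1 - 0.00006667·V_4 - 0.001613·V_5 - 0.00004167·V_6 = 0
  0.000169·V_4 - 0.00001786·V_2 - 0.00006667·V_3 - 0.00006667·V_6 = 0
  0.002834·V_5 - 0.001613·V_3 - 0.000122·V_6 = 0
  0.0002559·V_6 - 0.00002564·V_0 - 0.00004167·V_3 - 0.00006667·V_4 - 0.000122·V_5 = 0
Solving these 7 simultaneous equations (Gaussian elimination) gives:
  V_0 = 1498 V, V_1 = 1293 V, V_2 = 1498 V, V_3 = 1293 V
  V_4 = 1066 V, V_5 = 779.1 V, V_6 = 1009 V
R_eq = V_0 / 1 A = 1498 Ω = 1.498 kΩ

Final answer: 1.498 kΩ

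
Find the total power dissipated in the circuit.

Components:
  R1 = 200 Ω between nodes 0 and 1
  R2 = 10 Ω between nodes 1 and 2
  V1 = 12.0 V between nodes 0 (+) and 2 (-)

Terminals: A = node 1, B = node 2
Nodal analysis, taking node 2 as the 0 V reference.
Source V1 fixes V_0 = 12 V.
KCL at each unknown node (sum of currents leaving = 0; resistances in Ω):
  Node 1: (V_1 - 12)/200 + (V_1 - 0)/10 = 0
Collecting terms: 0.105 × V_1 = 0.06  =>  V_1 = 0.5714 V
Power in each resistor, P = (ΔV)²/R:
  P_R1 = (12 - 0.5714)²/200 = 0.6531 W
  P_R2 = (0.5714 - 0)²/10 = 0.03265 W
P_total = P_R1 + P_R2 = 0.6857 W

Final answer: 0.6857 W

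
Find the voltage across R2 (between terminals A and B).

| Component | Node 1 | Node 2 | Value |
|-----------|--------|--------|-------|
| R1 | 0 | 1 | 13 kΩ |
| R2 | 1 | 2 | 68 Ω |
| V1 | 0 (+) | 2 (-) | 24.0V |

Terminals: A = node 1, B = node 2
R1 and R2 are in series across V1 (node 0 → node 1 → node 2), and the output A–B is taken across R2, so this is a voltage divider.
Series current: I = V1/(R1 + R2) = 24/(13000 + 68) = 24/13070 = 0.001837 A
V_R2 = I × R2 = V1 × R2/(R1 + R2) = 24 × 68/13070 = 0.1249 V

Final answer: 0.1249 V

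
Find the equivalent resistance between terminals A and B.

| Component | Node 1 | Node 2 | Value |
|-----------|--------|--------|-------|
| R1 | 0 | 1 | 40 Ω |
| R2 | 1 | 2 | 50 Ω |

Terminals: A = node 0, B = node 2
Reduce the network between node 0 (A) and node 2 (B) by series/parallel combination:
  Rs1 = R1 + R2 (series, joined only at node 1) = 40 + 50 = 90 Ω
R_eq = 90 Ω

Final answer: 90 Ω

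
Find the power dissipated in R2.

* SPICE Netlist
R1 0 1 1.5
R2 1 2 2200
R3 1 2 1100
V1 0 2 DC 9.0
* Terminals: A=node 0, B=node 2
Nodal analysis, taking node 2 as the 0 V reference.
Source V1 fixes V_0 = 9 V.
KCL at each unknown node (sum of currents leaving = 0; resistances in Ω):
  Node 1: (V_1 - 9)/1.5 + (V_1 - 0)/2200 + (V_1 - 0)/1100 = 0
Collecting terms: 0.668 × V_1 = 6  =>  V_1 = 8.982 V
I_R2 = (V_1 - V_2)/R2 = (8.982 - 0)/2200 = 0.004083 A
P_R2 = I_R2² × R2 = (0.004083)² × 2200 = 0.03667 W

Final answer: 0.03667 W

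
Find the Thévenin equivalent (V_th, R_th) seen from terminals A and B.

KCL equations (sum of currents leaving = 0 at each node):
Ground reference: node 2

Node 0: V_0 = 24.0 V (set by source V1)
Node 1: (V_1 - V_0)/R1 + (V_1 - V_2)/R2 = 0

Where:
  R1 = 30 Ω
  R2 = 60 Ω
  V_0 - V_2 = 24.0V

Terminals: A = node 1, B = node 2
Step 1 — V_th is the open-circuit voltage V_A - V_B (nothing connected across the terminals).
Nodal analysis, taking node 2 as the 0 V reference.
Source V1 fixes V_0 = 24 V.
KCL at each unknown node (sum of currents leaving = 0; resistances in Ω):
  Node 1: (V_1 - 24)/30 + (V_1 - 0)/60 = 0
Collecting terms: 0.05 × V_1 = 0.8  =>  V_1 = 16 V
V_th = V_1 - V_2 = 16 - 0 = 16 V
Step 2 — R_th: zero the source — replace V1 by a short circuit (node 2 merges into node 0) — and find the resistance seen between A (node 1) and B (node 0).
Reduce the network between node 1 (A) and node 0 (B) by series/parallel combination:
  Rp1 = R1 ‖ R2 (parallel, both between nodes 0 and 1) = 1/(1/30 + 1/60) = 20 Ω
R_th = 20 Ω

Final answer: V_th = 16 V, R_th = 20 Ω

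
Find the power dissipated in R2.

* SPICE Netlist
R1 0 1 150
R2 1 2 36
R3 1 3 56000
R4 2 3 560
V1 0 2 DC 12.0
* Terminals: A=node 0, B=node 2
Nodal analysis, taking node 2 as the 0 V reference.
Source V1 fixes V_0 = 12 V.
KCL at each unknown node (sum of currents leaving = 0; resistances in Ω):
  Node 1: (V_1 - 12)/150 + (V_1 - 0)/36 + (V_1 - V_3)/56000 = 0
  Node 3: (V_3 - V_1)/56000 + (V_3 - 0)/560 = 0
Collecting terms (coefficients in siemens):
  0.03446·V_1 - 0.00001786·V_3 = 0.08
  0.001804·V_3 - 0.00001786·V_1 = 0
Determinant D = (0.03446)(0.001804) - (-0.00001786)(-0.00001786) = 0.00006215
V_1 = [(0.08)(0.001804) - (-0.00001786)(0)]/D = 2.321 V
V_3 = [(0.03446)(0) - (0.08)(-0.00001786)]/D = 0.02298 V
I_R2 = (V_1 - V_2)/R2 = (2.321 - 0)/36 = 0.06448 A
P_R2 = I_R2² × R2 = (0.06448)² × 36 = 0.1497 W

Final answer: 0.1497 W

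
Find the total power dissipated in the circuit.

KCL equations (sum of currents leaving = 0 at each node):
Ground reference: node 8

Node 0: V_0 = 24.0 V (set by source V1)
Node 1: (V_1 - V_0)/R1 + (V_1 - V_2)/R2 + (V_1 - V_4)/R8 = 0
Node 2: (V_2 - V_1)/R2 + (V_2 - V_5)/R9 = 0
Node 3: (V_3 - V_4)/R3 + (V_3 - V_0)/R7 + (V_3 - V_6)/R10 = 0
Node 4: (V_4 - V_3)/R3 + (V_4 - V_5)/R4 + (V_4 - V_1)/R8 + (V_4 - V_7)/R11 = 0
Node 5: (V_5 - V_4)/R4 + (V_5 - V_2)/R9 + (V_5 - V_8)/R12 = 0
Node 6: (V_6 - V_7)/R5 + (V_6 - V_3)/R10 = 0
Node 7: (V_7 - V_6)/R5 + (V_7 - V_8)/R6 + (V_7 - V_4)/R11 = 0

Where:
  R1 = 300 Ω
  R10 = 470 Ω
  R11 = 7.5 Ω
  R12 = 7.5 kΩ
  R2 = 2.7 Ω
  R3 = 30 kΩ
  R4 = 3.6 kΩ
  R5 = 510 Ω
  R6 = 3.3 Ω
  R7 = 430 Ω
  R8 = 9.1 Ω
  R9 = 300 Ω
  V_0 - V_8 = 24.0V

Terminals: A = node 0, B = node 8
Nodal analysis, taking node 8 as the 0 V reference.
Source V1 fixes V_0 = 24 V.
KCL at each unknown node (sum of currents leaving = 0; resistances in Ω):
  Node 1: (V_1 - 24)/300 + (V_1 - V_2)/2.7 + (V_1 - V_4)/9.1 = 0
  Node 2: (V_2 - V_1)/2.7 + (V_2 - V_5)/300 = 0
  Node 3: (V_3 - V_4)/30000 + (V_3 - 24)/430 + (V_3 - V_6)/470 = 0
  Node 4: (V_4 - V_3)/30000 + (V_4 - V_5)/3600 + (V_4 - V_1)/9.1 + (V_4 - V_7)/7.5 = 0
  Node 5: (V_5 - V_4)/3600 + (V_5 - V_2)/300 + (V_5 - 0)/7500 = 0
  Node 6: (V_6 - V_7)/510 + (V_6 - V_3)/470 = 0
  Node 7: (V_7 - V_6)/510 + (V_7 - 0)/3.3 + (V_7 - V_4)/7.5 = 0
Collecting terms (coefficients in siemens):
  0.4836·V_1 - 0.3704·V_2 - 0.1099·V_4 = 0.08
  0.3737·V_2 - 0.3704·V_1 - 0.003333·V_5 = 0
  0.004487·V_3 - 0.00003333·V_4 - 0.002128·V_6 = 0.05581
  0.2435·V_4 - 0.1099·V_1 - 0.00003333·V_3 - 0.0002778·V_5 - 0.1333·V_7 = 0
  0.003744·V_5 - 0.003333·V_2 - 0.0002778·V_4 = 0
  0.004088·V_6 - 0.002128·V_3 - 0.001961·V_7 = 0
  0.4383·V_7 - 0.1333·V_4 - 0.001961·V_6 = 0
Solving these 7 simultaneous equations (Gaussian elimination) gives:
  V_1 = 1.545 V, V_2 = 1.544 V, V_3 = 16.62 V, V_4 = 0.8669 V
  V_5 = 1.439 V, V_6 = 8.793 V, V_7 = 0.303 V
Power in each resistor, P = (ΔV)²/R:
  P_R1 = (24 - 1.545)²/300 = 1.681 W
  P_R2 = (1.545 - 1.544)²/2.7 = 0.000000332 W
  P_R3 = (16.62 - 0.8669)²/30000 = 0.008268 W
  P_R4 = (0.8669 - 1.439)²/3600 = 0.00009082 W
  P_R5 = (8.793 - 0.303)²/510 = 0.1413 W
  P_R6 = (0.303 - 0)²/3.3 = 0.02783 W
  P_R7 = (24 - 16.62)²/430 = 0.1268 W
  P_R8 = (1.545 - 0.8669)²/9.1 = 0.05051 W
  P_R9 = (1.544 - 1.439)²/300 = 0.00003689 W
  P_R10 = (16.62 - 8.793)²/470 = 0.1302 W
  P_R11 = (0.8669 - 0.303)²/7.5 = 0.04239 W
  P_R12 = (1.439 - 0)²/7500 = 0.000276 W
P_total = P_R1 + P_R2 + P_R3 + P_R4 + P_R5 + P_R6 + P_R7 + P_R8 + P_R9 + P_R10 + P_R11 + P_R12 = 2.209 W

Final answer: 2.209 W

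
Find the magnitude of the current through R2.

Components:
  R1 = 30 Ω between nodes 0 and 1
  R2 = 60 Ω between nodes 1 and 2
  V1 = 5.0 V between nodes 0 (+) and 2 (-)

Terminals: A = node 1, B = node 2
Nodal analysis, taking node 2 as the 0 V reference.
Source V1 fixes V_0 = 5 V.
KCL at each unknown node (sum of currents leaving = 0; resistances in Ω):
  Node 1: (V_1 - 5)/30 + (V_1 - 0)/60 = 0
Collecting terms: 0.05 × V_1 = 0.1667  =>  V_1 = 3.333 V
I_R2 = (V_1 - V_2)/R2 = (3.333 - 0)/60 = 0.05556 A
|I_R2| = 0.05556 A

Final answer: |I_R2| = 0.05556 A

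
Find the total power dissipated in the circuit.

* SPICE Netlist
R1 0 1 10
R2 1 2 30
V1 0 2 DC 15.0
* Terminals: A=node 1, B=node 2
Nodal analysis, taking node 2 as the 0 V reference.
Source V1 fixes V_0 = 15 V.
KCL at each unknown node (sum of currents leaving = 0; resistances in Ω):
  Node 1: (V_1 - 15)/10 + (V_1 - 0)/30 = 0
Collecting terms: 0.1333 × V_1 = 1.5  =>  V_1 = 11.25 V
Power in each resistor, P = (ΔV)²/R:
  P_R1 = (15 - 11.25)²/10 = 1.406 W
  P_R2 = (11.25 - 0)²/30 = 4.219 W
P_total = P_R1 + P_R2 = 5.625 W

Final answer: 5.625 W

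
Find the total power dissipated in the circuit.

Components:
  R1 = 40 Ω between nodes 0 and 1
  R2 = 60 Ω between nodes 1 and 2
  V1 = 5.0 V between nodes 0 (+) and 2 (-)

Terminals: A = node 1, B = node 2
Nodal analysis, taking node 2 as the 0 V reference.
Source V1 fixes V_0 = 5 V.
KCL at each unknown node (sum of currents leaving = 0; resistances in Ω):
  Node 1: (V_1 - 5)/40 + (V_1 - 0)/60 = 0
Collecting terms: 0.04167 × V_1 = 0.125  =>  V_1 = 3 V
Power in each resistor, P = (ΔV)²/R:
  P_R1 = (5 - 3)²/40 = 0.1 W
  P_R2 = (3 - 0)²/60 = 0.15 W
P_total = P_R1 + P_R2 = 0.25 W

Final answer: 0.25 W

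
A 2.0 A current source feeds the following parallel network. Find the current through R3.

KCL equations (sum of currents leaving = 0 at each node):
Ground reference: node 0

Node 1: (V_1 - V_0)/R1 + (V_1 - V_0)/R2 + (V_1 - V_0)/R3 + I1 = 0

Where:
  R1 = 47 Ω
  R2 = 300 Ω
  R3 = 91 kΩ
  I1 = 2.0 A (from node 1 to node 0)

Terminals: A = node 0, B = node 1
All resistors sit directly between nodes 0 and 1, so they are in parallel and share one voltage V; the full source current 2 A splits among them.
1/R_par = 1/47 + 1/300 + 1/91000 = 0.02462 S  =>  R_par = 40.62 Ω
V = I × R_par = 2 × 40.62 = 81.23 V
I_R3 = V/R3 = 81.23/91000 = 0.0008927 A

Final answer: 0.0008927 A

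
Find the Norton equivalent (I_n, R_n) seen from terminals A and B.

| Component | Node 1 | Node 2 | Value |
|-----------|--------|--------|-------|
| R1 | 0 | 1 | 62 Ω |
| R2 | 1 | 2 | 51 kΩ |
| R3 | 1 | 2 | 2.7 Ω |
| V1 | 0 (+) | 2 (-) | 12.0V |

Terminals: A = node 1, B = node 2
Find the Thévenin equivalent first; then I_n = V_th/R_th and R_n = R_th.
Step 1 — V_th is the open-circuit voltage V_A - V_B (nothing connected across the terminals).
Nodal analysis, taking node 2 as the 0 V reference.
Source V1 fixes V_0 = 12 V.
KCL at each unknown node (sum of currents leaving = 0; resistances in Ω):
  Node 1: (V_1 - 12)/62 + (V_1 - 0)/51000 + (V_1 - 0)/2.7 = 0
Collecting terms: 0.3865 × V_1 = 0.1935  =>  V_1 = 0.5007 V
V_th = V_1 - V_2 = 0.5007 - 0 = 0.5007 V
Step 2 — R_th: zero the source — replace V1 by a short circuit (node 2 merges into node 0) — and find the resistance seen between A (node 1) and B (node 0).
Reduce the network between node 1 (A) and node 0 (B) by series/parallel combination:
  Rp1 = R1 ‖ R2 ‖ R3 (parallel, all between nodes 0 and 1) = 1/(1/62 + 1/51000 + 1/2.7) = 2.587 Ω
R_th = 2.587 Ω
I_n = V_th/R_th = 0.5007/2.587 = 0.1935 A, and R_n = R_th = 2.587 Ω

Final answer: I_n = 0.1935 A, R_n = 2.587 Ω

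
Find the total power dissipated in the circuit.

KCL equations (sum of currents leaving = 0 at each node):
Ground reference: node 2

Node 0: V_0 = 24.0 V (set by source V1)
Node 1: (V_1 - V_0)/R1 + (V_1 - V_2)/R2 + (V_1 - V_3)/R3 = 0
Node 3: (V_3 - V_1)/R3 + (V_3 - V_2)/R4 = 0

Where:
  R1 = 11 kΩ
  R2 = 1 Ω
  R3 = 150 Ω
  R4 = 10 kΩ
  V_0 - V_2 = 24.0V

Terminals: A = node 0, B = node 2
Nodal analysis, taking node 2 as the 0 V reference.
Source V1 fixes V_0 = 24 V.
KCL at each unknown node (sum of currents leaving = 0; resistances in Ω):
  Node 1: (V_1 - 24)/11000 + (V_1 - 0)/1 + (V_1 - V_3)/150 = 0
  Node 3: (V_3 - V_1)/150 + (V_3 - 0)/10000 = 0
Collecting terms (coefficients in siemens):
  1.007·V_1 - 0.006667·V_3 = 0.002182
  0.006767·V_3 - 0.006667·V_1 = 0
Determinant D = (1.007)(0.006767) - (-0.006667)(-0.006667) = 0.006768
V_1 = [(0.002182)(0.006767) - (-0.006667)(0)]/D = 0.002181 V
V_3 = [(1.007)(0) - (0.002182)(-0.006667)]/D = 0.002149 V
Power in each resistor, P = (ΔV)²/R:
  P_R1 = (24 - 0.002181)²/11000 = 0.05235 W
  P_R2 = (0.002181 - 0)²/1 = 0.000004759 W
  P_R3 = (0.002181 - 0.002149)²/150 = 0.000000000006928 W
  P_R4 = (0 - 0.002149)²/10000 = 0.0000000004619 W
P_total = P_R1 + P_R2 + P_R3 + P_R4 = 0.05236 W

Final answer: 0.05236 W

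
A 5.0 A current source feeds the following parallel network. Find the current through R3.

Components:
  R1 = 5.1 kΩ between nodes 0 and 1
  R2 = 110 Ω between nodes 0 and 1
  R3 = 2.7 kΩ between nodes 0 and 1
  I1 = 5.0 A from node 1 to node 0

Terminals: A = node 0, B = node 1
All resistors sit directly between nodes 0 and 1, so they are in parallel and share one voltage V; the full source current 5 A splits among them.
1/R_par = 1/5100 + 1/110 + 1/2700 = 0.009657 S  =>  R_par = 103.5 Ω
V = I × R_par = 5 × 103.5 = 517.7 V
I_R3 = V/R3 = 517.7/2700 = 0.1918 A

Final answer: 0.1918 A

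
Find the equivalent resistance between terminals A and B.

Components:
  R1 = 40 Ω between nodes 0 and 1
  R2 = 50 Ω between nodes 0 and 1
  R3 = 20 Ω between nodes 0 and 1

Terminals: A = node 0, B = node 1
Reduce the network between node 0 (A) and node 1 (B) by series/parallel combination:
  Rp1 = R1 ‖ R2 ‖ R3 (parallel, all between nodes 0 and 1) = 1/(1/40 + 1/50 + 1/20) = 10.53 Ω
R_eq = 10.53 Ω

Final answer: 10.53 Ω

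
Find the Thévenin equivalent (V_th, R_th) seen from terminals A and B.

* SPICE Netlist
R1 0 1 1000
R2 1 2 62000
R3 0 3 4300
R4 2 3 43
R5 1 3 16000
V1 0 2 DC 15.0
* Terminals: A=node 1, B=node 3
Step 1 — V_th is the open-circuit voltage V_A - V_B (nothing connected across the terminals).
Nodal analysis, taking node 2 as the 0 V reference.
Source V1 fixes V_0 = 15 V.
KCL at each unknown node (sum of currents leaving = 0; resistances in Ω):
  Node 1: (V_1 - 15)/1000 + (V_1 - 0)/62000 + (V_1 - V_3)/16000 = 0
  Node 3: (V_3 - 15)/4300 + (V_3 - 0)/43 + (V_3 - V_1)/16000 = 0
Collecting terms (coefficients in siemens):
  0.001079·V_1 - 0.0000625·V_3 = 0.015
  0.02355·V_3 - 0.0000625·V_1 = 0.003488
Determinant D = (0.001079)(0.02355) - (-0.0000625)(-0.0000625) = 0.0000254
V_1 = [(0.015)(0.02355) - (-0.0000625)(0.003488)]/D = 13.92 V
V_3 = [(0.001079)(0.003488) - (0.015)(-0.0000625)]/D = 0.1851 V
V_th = V_1 - V_3 = 13.92 - 0.1851 = 13.73 V
Step 2 — R_th: zero the source — replace V1 by a short circuit (node 2 merges into node 0) — and find the resistance seen between A (node 1) and B (node 3).
Reduce the network between node 1 (A) and node 3 (B) by series/parallel combination:
  Rp1 = R1 ‖ R2 (parallel, both between nodes 0 and 1) = 1/(1/1000 + 1/62000) = 984.1 Ω
  Rp2 = R3 ‖ R4 (parallel, both between nodes 0 and 3) = 1/(1/4300 + 1/43) = 42.57 Ω
  Rs1 = Rp1 + Rp2 (series, joined only at node 0) = 984.1 + 42.57 = 1027 Ω
  Rp3 = R5 ‖ Rs1 (parallel, both between nodes 1 and 3) = 1/(1/16000 + 1/1027) = 964.8 Ω
R_th = 964.8 Ω

Final answer: V_th = 13.73 V, R_th = 964.8 Ω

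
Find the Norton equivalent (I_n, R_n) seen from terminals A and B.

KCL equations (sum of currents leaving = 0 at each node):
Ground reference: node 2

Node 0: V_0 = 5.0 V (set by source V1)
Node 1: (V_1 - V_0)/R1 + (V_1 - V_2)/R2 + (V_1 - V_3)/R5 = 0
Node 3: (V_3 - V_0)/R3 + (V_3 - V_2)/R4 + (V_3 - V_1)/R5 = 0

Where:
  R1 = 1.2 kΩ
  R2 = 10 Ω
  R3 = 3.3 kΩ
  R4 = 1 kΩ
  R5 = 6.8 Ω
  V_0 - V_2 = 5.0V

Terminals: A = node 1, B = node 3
Find the Thévenin equivalent first; then I_n = V_th/R_th and R_n = R_th.
Step 1 — V_th is the open-circuit voltage V_A - V_B (nothing connected across the terminals).
Nodal analysis, taking node 2 as the 0 V reference.
Source V1 fixes V_0 = 5 V.
KCL at each unknown node (sum of currents leaving = 0; resistances in Ω):
  Node 1: (V_1 - 5)/1200 + (V_1 - 0)/10 + (V_1 - V_3)/6.8 = 0
  Node 3: (V_3 - 5)/3300 + (V_3 - 0)/1000 + (V_3 - V_1)/6.8 = 0
Collecting terms (coefficients in siemens):
  0.2479·V_1 - 0.1471·V_3 = 0.004167
  0.1484·V_3 - 0.1471·V_1 = 0.001515
Determinant D = (0.2479)(0.1484) - (-0.1471)(-0.1471) = 0.01515
V_1 = [(0.004167)(0.1484) - (-0.1471)(0.001515)]/D = 0.05551 V
V_3 = [(0.2479)(0.001515) - (0.004167)(-0.1471)]/D = 0.06523 V
V_th = V_1 - V_3 = 0.05551 - 0.06523 = -0.009725 V
Step 2 — R_th: zero the source — replace V1 by a short circuit (node 2 merges into node 0) — and find the resistance seen between A (node 1) and B (node 3).
Reduce the network between node 1 (A) and node 3 (B) by series/parallel combination:
  Rp1 = R1 ‖ R2 (parallel, both between nodes 0 and 1) = 1/(1/1200 + 1/10) = 9.917 Ω
  Rp2 = R3 ‖ R4 (parallel, both between nodes 0 and 3) = 1/(1/3300 + 1/1000) = 767.4 Ω
  Rs1 = Rp1 + Rp2 (series, joined only at node 0) = 9.917 + 767.4 = 777.4 Ω
  Rp3 = R5 ‖ Rs1 (parallel, both between nodes 1 and 3) = 1/(1/6.8 + 1/777.4) = 6.741 Ω
R_th = 6.741 Ω
I_n = V_th/R_th = -0.009725/6.741 = -0.001443 A, and R_n = R_th = 6.741 Ω

Final answer: I_n = -0.001443 A, R_n = 6.741 Ω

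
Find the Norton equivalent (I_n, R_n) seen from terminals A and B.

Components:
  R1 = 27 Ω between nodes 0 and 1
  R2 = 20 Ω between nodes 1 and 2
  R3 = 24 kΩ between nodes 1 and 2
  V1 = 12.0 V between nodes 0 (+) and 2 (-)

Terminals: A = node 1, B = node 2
Find the Thévenin equivalent first; then I_n = V_th/R_th and R_n = R_th.
Step 1 — V_th is the open-circuit voltage V_A - V_B (nothing connected across the terminals).
Nodal analysis, taking node 2 as the 0 V reference.
Source V1 fixes V_0 = 12 V.
KCL at each unknown node (sum of currents leaving = 0; resistances in Ω):
  Node 1: (V_1 - 12)/27 + (V_1 - 0)/20 + (V_1 - 0)/24000 = 0
Collecting terms: 0.08708 × V_1 = 0.4444  =>  V_1 = 5.104 V
V_th = V_1 - V_2 = 5.104 - 0 = 5.104 V
Step 2 — R_th: zero the source — replace V1 by a short circuit (node 2 merges into node 0) — and find the resistance seen between A (node 1) and B (node 0).
Reduce the network between node 1 (A) and node 0 (B) by series/parallel combination:
  Rp1 = R1 ‖ R2 ‖ R3 (parallel, all between nodes 0 and 1) = 1/(1/27 + 1/20 + 1/24000) = 11.48 Ω
R_th = 11.48 Ω
I_n = V_th/R_th = 5.104/11.48 = 0.4444 A, and R_n = R_th = 11.48 Ω

Final answer: I_n = 0.4444 A, R_n = 11.48 Ω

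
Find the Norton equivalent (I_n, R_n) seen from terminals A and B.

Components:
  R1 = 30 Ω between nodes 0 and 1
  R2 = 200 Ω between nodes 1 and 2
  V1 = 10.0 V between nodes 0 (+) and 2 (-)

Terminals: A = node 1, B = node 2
Find the Thévenin equivalent first; then I_n = V_th/R_th and R_n = R_th.
Step 1 — V_th is the open-circuit voltage V_A - V_B (nothing connected across the terminals).
Nodal analysis, taking node 2 as the 0 V reference.
Source V1 fixes V_0 = 10 V.
KCL at each unknown node (sum of currents leaving = 0; resistances in Ω):
  Node 1: (V_1 - 10)/30 + (V_1 - 0)/200 = 0
Collecting terms: 0.03833 × V_1 = 0.3333  =>  V_1 = 8.696 V
V_th = V_1 - V_2 = 8.696 - 0 = 8.696 V
Step 2 — R_th: zero the source — replace V1 by a short circuit (node 2 merges into node 0) — and find the resistance seen between A (node 1) and B (node 0).
Reduce the network between node 1 (A) and node 0 (B) by series/parallel combination:
  Rp1 = R1 ‖ R2 (parallel, both between nodes 0 and 1) = 1/(1/30 + 1/200) = 26.09 Ω
R_th = 26.09 Ω
I_n = V_th/R_th = 8.696/26.09 = 0.3333 A, and R_n = R_th = 26.09 Ω

Final answer: I_n = 0.3333 A, R_n = 26.09 Ω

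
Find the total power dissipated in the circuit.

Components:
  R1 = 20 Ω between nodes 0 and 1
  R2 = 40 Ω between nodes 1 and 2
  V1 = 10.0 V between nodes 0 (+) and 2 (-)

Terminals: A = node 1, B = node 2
Nodal analysis, taking node 2 as the 0 V reference.
Source V1 fixes V_0 = 10 V.
KCL at each unknown node (sum of currents leaving = 0; resistances in Ω):
  Node 1: (V_1 - 10)/20 + (V_1 - 0)/40 = 0
Collecting terms: 0.075 × V_1 = 0.5  =>  V_1 = 6.667 V
Power in each resistor, P = (ΔV)²/R:
  P_R1 = (10 - 6.667)²/20 = 0.5556 W
  P_R2 = (6.667 - 0)²/40 = 1.111 W
P_total = P_R1 + P_R2 = 1.667 W

Final answer: 1.667 W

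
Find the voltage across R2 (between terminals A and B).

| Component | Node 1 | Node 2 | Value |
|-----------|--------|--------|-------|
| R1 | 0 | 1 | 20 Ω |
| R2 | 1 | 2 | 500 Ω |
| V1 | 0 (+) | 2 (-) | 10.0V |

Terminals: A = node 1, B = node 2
R1 and R2 are in series across V1 (node 0 → node 1 → node 2), and the output A–B is taken across R2, so this is a voltage divider.
Series current: I = V1/(R1 + R2) = 10/(20 + 500) = 10/520 = 0.01923 A
V_R2 = I × R2 = V1 × R2/(R1 + R2) = 10 × 500/520 = 9.615 V

Final answer: 9.615 V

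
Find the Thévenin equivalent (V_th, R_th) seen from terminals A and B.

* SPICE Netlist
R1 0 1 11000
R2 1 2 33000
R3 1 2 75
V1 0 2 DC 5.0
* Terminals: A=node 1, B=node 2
Step 1 — V_th is the open-circuit voltage V_A - V_B (nothing connected across the terminals).
Nodal analysis, taking node 2 as the 0 V reference.
Source V1 fixes V_0 = 5 V.
KCL at each unknown node (sum of currents leaving = 0; resistances in Ω):
  Node 1: (V_1 - 5)/11000 + (V_1 - 0)/33000 + (V_1 - 0)/75 = 0
Collecting terms: 0.01345 × V_1 = 0.0004545  =>  V_1 = 0.03378 V
V_th = V_1 - V_2 = 0.03378 - 0 = 0.03378 V
Step 2 — R_th: zero the source — replace V1 by a short circuit (node 2 merges into node 0) — and find the resistance seen between A (node 1) and B (node 0).
Reduce the network between node 1 (A) and node 0 (B) by series/parallel combination:
  Rp1 = R1 ‖ R2 ‖ R3 (parallel, all between nodes 0 and 1) = 1/(1/11000 + 1/33000 + 1/75) = 74.32 Ω
R_th = 74.32 Ω

Final answer: V_th = 0.03378 V, R_th = 74.32 Ω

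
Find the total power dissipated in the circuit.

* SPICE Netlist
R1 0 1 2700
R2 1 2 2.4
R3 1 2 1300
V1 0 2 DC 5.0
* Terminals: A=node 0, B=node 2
Nodal analysis, taking node 2 as the 0 V reference.
Source V1 fixes V_0 = 5 V.
KCL at each unknown node (sum of currents leaving = 0; resistances in Ω):
  Node 1: (V_1 - 5)/2700 + (V_1 - 0)/2.4 + (V_1 - 0)/1300 = 0
Collecting terms: 0.4178 × V_1 = 0.001852  =>  V_1 = 0.004432 V
Power in each resistor, P = (ΔV)²/R:
  P_R1 = (5 - 0.004432)²/2700 = 0.009243 W
  P_R2 = (0.004432 - 0)²/2.4 = 0.000008186 W
  P_R3 = (0.004432 - 0)²/1300 = 0.00000001511 W
P_total = P_R1 + P_R2 + P_R3 = 0.009251 W

Final answer: 0.009251 W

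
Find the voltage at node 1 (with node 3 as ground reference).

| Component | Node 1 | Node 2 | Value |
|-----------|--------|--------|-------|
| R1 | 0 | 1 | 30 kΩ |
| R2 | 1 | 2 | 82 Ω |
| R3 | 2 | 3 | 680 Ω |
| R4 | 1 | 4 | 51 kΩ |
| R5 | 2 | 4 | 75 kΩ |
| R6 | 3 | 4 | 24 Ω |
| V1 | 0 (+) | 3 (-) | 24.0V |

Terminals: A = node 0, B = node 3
Nodal analysis, taking node 3 as the 0 V reference.
Source V1 fixes V_0 = 24 V.
KCL at each unknown node (sum of currents leaving = 0; resistances in Ω):
  Node 1: (V_1 - 24)/30000 + (V_1 - V_2)/82 + (V_1 - V_4)/51000 = 0
  Node 2: (V_2 - V_1)/82 + (V_2 - 0)/680 + (V_2 - V_4)/75000 = 0
  Node 4: (V_4 - V_1)/51000 + (V_4 - V_2)/75000 + (V_4 - 0)/24 = 0
Collecting terms (coefficients in siemens):
  0.01225·V_1 - 0.0122·V_2 - 0.00001961·V_4 = 0.0008
  0.01368·V_2 - 0.0122·V_1 - 0.00001333·V_4 = 0
  0.0417·V_4 - 0.00001961·V_1 - 0.00001333·V_2 = 0
Solving these 3 simultaneous equations (Gaussian elimination) gives:
  V_1 = 0.5815 V, V_2 = 0.5184 V, V_4 = 0.0004392 V
The requested potential is V_1 = 0.5815 V.

Final answer: V_1 = 0.5815 V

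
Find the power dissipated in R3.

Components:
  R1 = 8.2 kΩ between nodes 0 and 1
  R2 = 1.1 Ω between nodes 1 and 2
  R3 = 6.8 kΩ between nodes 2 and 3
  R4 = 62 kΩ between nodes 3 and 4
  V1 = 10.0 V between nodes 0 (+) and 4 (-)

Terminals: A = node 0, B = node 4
Nodal analysis, taking node 4 as the 0 V reference.
Source V1 fixes V_0 = 10 V.
KCL at each unknown node (sum of currents leaving = 0; resistances in Ω):
  Node 1: (V_1 - 10)/8200 + (V_1 - V_2)/1.1 = 0
  Node 2: (V_2 - V_1)/1.1 + (V_2 - V_3)/6800 = 0
  Node 3: (V_3 - V_2)/6800 + (V_3 - 0)/62000 = 0
Collecting terms (coefficients in siemens):
  0.9092·V_1 - 0.9091·V_2 = 0.00122
  0.9092·V_2 - 0.9091·V_1 - 0.0001471·V_3 = 0
  0.0001632·V_3 - 0.0001471·V_2 = 0
Solving these 3 simultaneous equations (Gaussian elimination) gives:
  V_1 = 8.935 V, V_2 = 8.935 V, V_3 = 8.052 V
I_R3 = (V_2 - V_3)/R3 = (8.935 - 8.052)/6800 = 0.0001299 A
P_R3 = I_R3² × R3 = (0.0001299)² × 6800 = 0.0001147 W

Final answer: 0.0001147 W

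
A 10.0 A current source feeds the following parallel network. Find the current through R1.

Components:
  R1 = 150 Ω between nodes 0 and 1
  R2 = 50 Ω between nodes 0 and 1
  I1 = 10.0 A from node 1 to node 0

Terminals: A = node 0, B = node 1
All resistors sit directly between nodes 0 and 1, so they are in parallel and share one voltage V; the full source current 10 A splits among them.
1/R_par = 1/150 + 1/50 = 0.02667 S  =>  R_par = 37.5 Ω
V = I × R_par = 10 × 37.5 = 375 V
I_R1 = V/R1 = 375/150 = 2.5 A

Final answer: 2.5 A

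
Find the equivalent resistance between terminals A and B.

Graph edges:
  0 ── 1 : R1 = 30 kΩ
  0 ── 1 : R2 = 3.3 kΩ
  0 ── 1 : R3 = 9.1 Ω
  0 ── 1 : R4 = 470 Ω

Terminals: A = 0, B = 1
Reduce the network between node 0 (A) and node 1 (B) by series/parallel combination:
  Rp1 = R1 ‖ R2 ‖ R3 ‖ R4 (parallel, all between nodes 0 and 1) = 1/(1/30000 + 1/3300 + 1/9.1 + 1/470) = 8.9 Ω
R_eq = 8.9 Ω

Final answer: 8.9 Ω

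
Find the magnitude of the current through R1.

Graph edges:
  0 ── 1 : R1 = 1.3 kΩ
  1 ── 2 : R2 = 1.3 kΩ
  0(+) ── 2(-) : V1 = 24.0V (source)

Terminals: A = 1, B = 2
Nodal analysis, taking node 2 as the 0 V reference.
Source V1 fixes V_0 = 24 V.
KCL at each unknown node (sum of currents leaving = 0; resistances in Ω):
  Node 1: (V_1 - 24)/1300 + (V_1 - 0)/1300 = 0
Collecting terms: 0.001538 × V_1 = 0.01846  =>  V_1 = 12 V
I_R1 = (V_0 - V_1)/R1 = (24 - 12)/1300 = 0.009231 A
|I_R1| = 0.009231 A

Final answer: |I_R1| = 0.009231 A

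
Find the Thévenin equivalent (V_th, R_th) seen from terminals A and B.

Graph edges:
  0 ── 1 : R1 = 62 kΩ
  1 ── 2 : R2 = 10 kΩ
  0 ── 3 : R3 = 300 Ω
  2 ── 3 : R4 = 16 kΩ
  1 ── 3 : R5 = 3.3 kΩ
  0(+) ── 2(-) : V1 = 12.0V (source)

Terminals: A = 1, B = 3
Step 1 — V_th is the open-circuit voltage V_A - V_B (nothing connected across the terminals).
Nodal analysis, taking node 2 as the 0 V reference.
Source V1 fixes V_0 = 12 V.
KCL at each unknown node (sum of currents leaving = 0; resistances in Ω):
  Node 1: (V_1 - 12)/62000 + (V_1 - 0)/10000 + (V_1 - V_3)/3300 = 0
  Node 3: (V_3 - 12)/300 + (V_3 - 0)/16000 + (V_3 - V_1)/3300 = 0
Collecting terms (coefficients in siemens):
  0.0004192·V_1 - 0.000303·V_3 = 0.0001935
  0.003699·V_3 - 0.000303·V_1 = 0.04
Determinant D = (0.0004192)(0.003699) - (-0.000303)(-0.000303) = 0.000001459
V_1 = [(0.0001935)(0.003699) - (-0.000303)(0.04)]/D = 8.801 V
V_3 = [(0.0004192)(0.04) - (0.0001935)(-0.000303)]/D = 11.54 V
V_th = V_1 - V_3 = 8.801 - 11.54 = -2.734 V
Step 2 — R_th: zero the source — replace V1 by a short circuit (node 2 merges into node 0) — and find the resistance seen between A (node 1) and B (node 3).
Reduce the network between node 1 (A) and node 3 (B) by series/parallel combination:
  Rp1 = R1 ‖ R2 (parallel, both between nodes 0 and 1) = 1/(1/62000 + 1/10000) = 8611 Ω
  Rp2 = R3 ‖ R4 (parallel, both between nodes 0 and 3) = 1/(1/300 + 1/16000) = 294.5 Ω
  Rs1 = Rp1 + Rp2 (series, joined only at node 0) = 8611 + 294.5 = 8906 Ω
  Rp3 = R5 ‖ Rs1 (parallel, both between nodes 1 and 3) = 1/(1/3300 + 1/8906) = 2408 Ω
R_th = 2.408 kΩ

Final answer: V_th = -2.734 V, R_th = 2.408 kΩ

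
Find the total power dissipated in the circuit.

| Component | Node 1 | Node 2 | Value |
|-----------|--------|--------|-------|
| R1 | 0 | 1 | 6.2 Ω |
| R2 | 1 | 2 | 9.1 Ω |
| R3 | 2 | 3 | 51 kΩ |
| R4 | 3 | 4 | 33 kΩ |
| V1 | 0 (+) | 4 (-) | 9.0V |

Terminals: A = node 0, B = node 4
Nodal analysis, taking node 4 as the 0 V reference.
Source V1 fixes V_0 = 9 V.
KCL at each unknown node (sum of currents leaving = 0; resistances in Ω):
  Node 1: (V_1 - 9)/6.2 + (V_1 - V_2)/9.1 = 0
  Node 2: (V_2 - V_1)/9.1 + (V_2 - V_3)/51000 = 0
  Node 3: (V_3 - V_2)/51000 + (V_3 - 0)/33000 = 0
Collecting terms (coefficients in siemens):
  0.2712·V_1 - 0.1099·V_2 = 1.452
  0.1099·V_2 - 0.1099·V_1 - 0.00001961·V_3 = 0
  0.00004991·V_3 - 0.00001961·V_2 = 0
Solving these 3 simultaneous equations (Gaussian elimination) gives:
  V_1 = 8.999 V, V_2 = 8.998 V, V_3 = 3.535 V
Power in each resistor, P = (ΔV)²/R:
  P_R1 = (9 - 8.999)²/6.2 = 0.00000007115 W
  P_R2 = (8.999 - 8.998)²/9.1 = 0.0000001044 W
  P_R3 = (8.998 - 3.535)²/51000 = 0.0005852 W
  P_R4 = (3.535 - 0)²/33000 = 0.0003787 W
P_total = P_R1 + P_R2 + P_R3 + P_R4 = 0.0009641 W

Final answer: 0.0009641 W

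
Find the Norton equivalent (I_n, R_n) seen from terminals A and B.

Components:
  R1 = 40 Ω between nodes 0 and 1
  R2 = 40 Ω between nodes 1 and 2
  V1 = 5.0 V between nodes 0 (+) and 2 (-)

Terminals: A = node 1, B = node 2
Find the Thévenin equivalent first; then I_n = V_th/R_th and R_n = R_th.
Step 1 — V_th is the open-circuit voltage V_A - V_B (nothing connected across the terminals).
Nodal analysis, taking node 2 as the 0 V reference.
Source V1 fixes V_0 = 5 V.
KCL at each unknown node (sum of currents leaving = 0; resistances in Ω):
  Node 1: (V_1 - 5)/40 + (V_1 - 0)/40 = 0
Collecting terms: 0.05 × V_1 = 0.125  =>  V_1 = 2.5 V
V_th = V_1 - V_2 = 2.5 - 0 = 2.5 V
Step 2 — R_th: zero the source — replace V1 by a short circuit (node 2 merges into node 0) — and find the resistance seen between A (node 1) and B (node 0).
Reduce the network between node 1 (A) and node 0 (B) by series/parallel combination:
  Rp1 = R1 ‖ R2 (parallel, both between nodes 0 and 1) = 1/(1/40 + 1/40) = 20 Ω
R_th = 20 Ω
I_n = V_th/R_th = 2.5/20 = 0.125 A, and R_n = R_th = 20 Ω

Final answer: I_n = 0.125 A, R_n = 20 Ω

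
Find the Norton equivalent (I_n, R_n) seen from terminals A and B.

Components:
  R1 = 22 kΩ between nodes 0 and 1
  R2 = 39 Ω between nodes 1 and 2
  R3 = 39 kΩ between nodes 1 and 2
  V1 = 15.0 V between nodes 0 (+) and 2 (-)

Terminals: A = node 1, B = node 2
Find the Thévenin equivalent first; then I_n = V_th/R_th and R_n = R_th.
Step 1 — V_th is the open-circuit voltage V_A - V_B (nothing connected across the terminals).
Nodal analysis, taking node 2 as the 0 V reference.
Source V1 fixes V_0 = 15 V.
KCL at each unknown node (sum of currents leaving = 0; resistances in Ω):
  Node 1: (V_1 - 15)/22000 + (V_1 - 0)/39 + (V_1 - 0)/39000 = 0
Collecting terms: 0.02571 × V_1 = 0.0006818  =>  V_1 = 0.02652 V
V_th = V_1 - V_2 = 0.02652 - 0 = 0.02652 V
Step 2 — R_th: zero the source — replace V1 by a short circuit (node 2 merges into node 0) — and find the resistance seen between A (node 1) and B (node 0).
Reduce the network between node 1 (A) and node 0 (B) by series/parallel combination:
  Rp1 = R1 ‖ R2 ‖ R3 (parallel, all between nodes 0 and 1) = 1/(1/22000 + 1/39 + 1/39000) = 38.89 Ω
R_th = 38.89 Ω
I_n = V_th/R_th = 0.02652/38.89 = 0.0006818 A, and R_n = R_th = 38.89 Ω

Final answer: I_n = 0.0006818 A, R_n = 38.89 Ω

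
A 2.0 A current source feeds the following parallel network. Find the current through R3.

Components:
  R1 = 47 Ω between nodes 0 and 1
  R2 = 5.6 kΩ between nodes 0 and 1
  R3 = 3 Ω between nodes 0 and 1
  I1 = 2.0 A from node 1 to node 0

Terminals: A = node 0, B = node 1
All resistors sit directly between nodes 0 and 1, so they are in parallel and share one voltage V; the full source current 2 A splits among them.
1/R_par = 1/47 + 1/5600 + 1/3 = 0.3548 S  =>  R_par = 2.819 Ω
V = I × R_par = 2 × 2.819 = 5.637 V
I_R3 = V/R3 = 5.637/3 = 1.879 A

Final answer: 1.879 A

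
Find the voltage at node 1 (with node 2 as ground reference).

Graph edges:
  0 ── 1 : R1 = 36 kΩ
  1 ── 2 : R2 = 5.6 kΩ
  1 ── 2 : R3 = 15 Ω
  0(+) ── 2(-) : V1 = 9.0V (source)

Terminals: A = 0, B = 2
Nodal analysis, taking node 2 as the 0 V reference.
Source V1 fixes V_0 = 9 V.
KCL at each unknown node (sum of currents leaving = 0; resistances in Ω):
  Node 1: (V_1 - 9)/36000 + (V_1 - 0)/5600 + (V_1 - 0)/15 = 0
Collecting terms: 0.06687 × V_1 = 0.00025  =>  V_1 = 0.003738 V
The requested potential is V_1 = 0.003738 V.

Final answer: V_1 = 0.003738 V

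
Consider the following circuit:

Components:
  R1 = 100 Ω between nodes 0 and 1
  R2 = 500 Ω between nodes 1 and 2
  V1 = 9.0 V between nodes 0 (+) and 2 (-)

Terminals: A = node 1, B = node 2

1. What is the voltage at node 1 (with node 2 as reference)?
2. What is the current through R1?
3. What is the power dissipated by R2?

Nodal analysis, taking node 2 as the 0 V reference.
Source V1 fixes V_0 = 9 V.
KCL at each unknown node (sum of currents leaving = 0; resistances in Ω):
  Node 1: (V_1 - 9)/100 + (V_1 - 0)/500 = 0
Collecting terms: 0.012 × V_1 = 0.09  =>  V_1 = 7.5 V
Part 1:
  Read off the nodal solution: V_1 = 7.5 V
Part 2:
  I_R1 = (V_0 - V_1)/R1 = (9 - 7.5)/100 = 0.015 A
  Magnitude: I_R1 = 0.015 A
Part 3:
  I_R2 = (V_1 - V_2)/R2 = (7.5 - 0)/500 = 0.015 A
  P_R2 = I_R2² × R2 = (0.015)² × 500 = 0.1125 W

Final answers:
1. V_1 = 7.5 V
2. I_R1 = 0.015 A
3. P_R2 = 0.1125 W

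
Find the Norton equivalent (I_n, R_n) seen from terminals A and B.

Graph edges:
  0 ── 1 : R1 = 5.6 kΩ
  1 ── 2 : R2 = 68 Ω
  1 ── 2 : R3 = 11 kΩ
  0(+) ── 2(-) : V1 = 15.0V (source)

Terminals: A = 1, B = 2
Find the Thévenin equivalent first; then I_n = V_th/R_th and R_n = R_th.
Step 1 — V_th is the open-circuit voltage V_A - V_B (nothing connected across the terminals).
Nodal analysis, taking node 2 as the 0 V reference.
Source V1 fixes V_0 = 15 V.
KCL at each unknown node (sum of currents leaving = 0; resistances in Ω):
  Node 1: (V_1 - 15)/5600 + (V_1 - 0)/68 + (V_1 - 0)/11000 = 0
Collecting terms: 0.01498 × V_1 = 0.002679  =>  V_1 = 0.1789 V
V_th = V_1 - V_2 = 0.1789 - 0 = 0.1789 V
Step 2 — R_th: zero the source — replace V1 by a short circuit (node 2 merges into node 0) — and find the resistance seen between A (node 1) and B (node 0).
Reduce the network between node 1 (A) and node 0 (B) by series/parallel combination:
  Rp1 = R1 ‖ R2 ‖ R3 (parallel, all between nodes 0 and 1) = 1/(1/5600 + 1/68 + 1/11000) = 66.78 Ω
R_th = 66.78 Ω
I_n = V_th/R_th = 0.1789/66.78 = 0.002679 A, and R_n = R_th = 66.78 Ω

Final answer: I_n = 0.002679 A, R_n = 66.78 Ω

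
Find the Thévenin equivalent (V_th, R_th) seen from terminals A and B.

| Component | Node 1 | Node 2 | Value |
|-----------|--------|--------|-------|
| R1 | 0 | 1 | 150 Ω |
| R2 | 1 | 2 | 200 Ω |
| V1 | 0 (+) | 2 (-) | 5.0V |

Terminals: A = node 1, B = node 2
Step 1 — V_th is the open-circuit voltage V_A - V_B (nothing connected across the terminals).
Nodal analysis, taking node 2 as the 0 V reference.
Source V1 fixes V_0 = 5 V.
KCL at each unknown node (sum of currents leaving = 0; resistances in Ω):
  Node 1: (V_1 - 5)/150 + (V_1 - 0)/200 = 0
Collecting terms: 0.01167 × V_1 = 0.03333  =>  V_1 = 2.857 V
V_th = V_1 - V_2 = 2.857 - 0 = 2.857 V
Step 2 — R_th: zero the source — replace V1 by a short circuit (node 2 merges into node 0) — and find the resistance seen between A (node 1) and B (node 0).
Reduce the network between node 1 (A) and node 0 (B) by series/parallel combination:
  Rp1 = R1 ‖ R2 (parallel, both between nodes 0 and 1) = 1/(1/150 + 1/200) = 85.71 Ω
R_th = 85.71 Ω

Final answer: V_th = 2.857 V, R_th = 85.71 Ω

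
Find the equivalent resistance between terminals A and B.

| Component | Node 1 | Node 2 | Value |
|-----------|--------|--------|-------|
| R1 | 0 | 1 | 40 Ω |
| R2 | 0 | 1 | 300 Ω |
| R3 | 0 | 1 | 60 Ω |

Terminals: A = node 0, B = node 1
Reduce the network between node 0 (A) and node 1 (B) by series/parallel combination:
  Rp1 = R1 ‖ R2 ‖ R3 (parallel, all between nodes 0 and 1) = 1/(1/40 + 1/300 + 1/60) = 22.22 Ω
R_eq = 22.22 Ω

Final answer: 22.22 Ω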